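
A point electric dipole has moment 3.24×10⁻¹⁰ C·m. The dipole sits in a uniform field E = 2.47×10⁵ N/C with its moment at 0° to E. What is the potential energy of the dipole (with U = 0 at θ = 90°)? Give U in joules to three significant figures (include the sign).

U ≈ -8.00×10⁻⁵ J

U = −p·E = −pE cosθ.
U = −(3.24×10⁻¹⁰)(2.47×10⁵)·cos0° = -8.003×10⁻⁵ J.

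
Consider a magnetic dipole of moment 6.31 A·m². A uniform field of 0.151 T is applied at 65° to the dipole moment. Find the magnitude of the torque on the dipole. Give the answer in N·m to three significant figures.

Torque on a magnetic dipole: τ = mB sinθ.
τ = (6.31)(0.151)·sin65° = 0.8635 N·m.

τ ≈ 0.864 N·m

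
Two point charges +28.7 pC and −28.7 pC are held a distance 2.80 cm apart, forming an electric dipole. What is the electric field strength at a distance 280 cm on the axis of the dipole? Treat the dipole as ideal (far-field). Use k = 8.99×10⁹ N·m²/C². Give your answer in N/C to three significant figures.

E ≈ 6.58×10⁻⁴ N/C

Dipole moment p = qd = (2.87×10⁻¹¹ C)(0.0280 m) = 8.036×10⁻¹³ C·m.
On the dipole axis E = 2kp/r³.
E = 2·(8.99×10⁹)(8.036×10⁻¹³) / (2.80)³ = 6.582×10⁻⁴ N/C.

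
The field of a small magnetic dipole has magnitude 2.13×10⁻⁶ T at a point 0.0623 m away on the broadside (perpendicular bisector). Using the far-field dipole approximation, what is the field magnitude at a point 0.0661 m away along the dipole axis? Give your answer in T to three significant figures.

B ≈ 3.57×10⁻⁶ T

Dipole fields scale as 1/r³ in the far field.
The axial field is twice the equatorial field at the same r, so the geometry factor is 2/1.
B₂ = B₁ · (2/1) · (r₁/r₂)³ = 2.13×10⁻⁶ · 2 · (0.0623/0.0661)³.
(r₁/r₂)³ = (0.9425)³ = 0.8373.
B₂ ≈ 3.567×10⁻⁶ T.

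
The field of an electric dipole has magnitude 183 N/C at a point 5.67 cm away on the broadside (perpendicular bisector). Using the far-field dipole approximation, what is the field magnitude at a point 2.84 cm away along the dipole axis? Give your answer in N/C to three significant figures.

E ≈ 2910 N/C

Dipole fields scale as 1/r³ in the far field.
The axial field is twice the equatorial field at the same r, so the geometry factor is 2/1.
E₂ = E₁ · (2/1) · (r₁/r₂)³ = 183 · 2 · (5.67/2.84)³.
(r₁/r₂)³ = (1.996)³ = 7.958.
E₂ ≈ 2913 N/C.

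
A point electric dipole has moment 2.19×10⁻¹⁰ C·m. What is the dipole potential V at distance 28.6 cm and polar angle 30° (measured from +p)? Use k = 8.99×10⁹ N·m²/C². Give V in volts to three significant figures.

The dipole potential is V = kp cosθ / r².
V = (8.99×10⁹)(2.19×10⁻¹⁰)·cos30° / (0.286)² = 20.85 V.

V ≈ 20.8 V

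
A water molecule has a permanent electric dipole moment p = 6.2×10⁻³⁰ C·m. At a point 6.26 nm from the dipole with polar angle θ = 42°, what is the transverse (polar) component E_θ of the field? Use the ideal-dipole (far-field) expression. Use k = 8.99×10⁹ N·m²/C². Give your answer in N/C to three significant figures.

E_θ ≈ 1.52×10⁵ N/C

For a dipole, E_θ = (kp sinθ)/r³.
kp/r³ = (8.99×10⁹)(6.20×10⁻³⁰)/(6.26×10⁻⁹)³ = 2.272×10⁵ N/C.
E_θ = 2.272×10⁵·sin42° = 1.520×10⁵ N/C.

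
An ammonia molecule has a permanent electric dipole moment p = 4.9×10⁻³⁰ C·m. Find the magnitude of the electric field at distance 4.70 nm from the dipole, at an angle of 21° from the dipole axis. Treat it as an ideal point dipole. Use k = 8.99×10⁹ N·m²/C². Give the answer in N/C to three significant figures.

E ≈ 8.07×10⁵ N/C

At angle θ the dipole field magnitude is E = (kp/r³)·√(1 + 3cos²θ).
kp/r³ = (8.99×10⁹)(4.90×10⁻³⁰) / (4.70×10⁻⁹)³ = 4.243×10⁵ N/C.
√(1 + 3cos²21°) = √(1 + 3·0.8716) = √3.6147 ≈ 1.9012.
E ≈ 4.243×10⁵ × 1.901 = 8.067×10⁵ N/C.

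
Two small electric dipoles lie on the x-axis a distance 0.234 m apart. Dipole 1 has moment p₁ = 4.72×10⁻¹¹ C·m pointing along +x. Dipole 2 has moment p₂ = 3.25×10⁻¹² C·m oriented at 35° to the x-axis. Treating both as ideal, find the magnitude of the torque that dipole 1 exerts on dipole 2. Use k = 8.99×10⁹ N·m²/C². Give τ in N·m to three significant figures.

τ ≈ 1.23×10⁻¹⁰ N·m

The second dipole sits on the axis of the first, so the field there is axial: E₁ = 2kp₁/r³ along +x.
E₁ = 2(8.99×10⁹)(4.72×10⁻¹¹)/(0.234)³ = 66.23 N/C.
Torque on the second dipole: τ = p₂ E₁ sinθ.
τ = (3.25×10⁻¹²)(66.23)·sin35° = 1.235×10⁻¹⁰ N·m.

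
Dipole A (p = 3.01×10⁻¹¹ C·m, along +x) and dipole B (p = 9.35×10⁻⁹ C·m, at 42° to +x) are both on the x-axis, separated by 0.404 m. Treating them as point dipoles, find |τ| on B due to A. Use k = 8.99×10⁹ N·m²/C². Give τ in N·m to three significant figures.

The second dipole sits on the axis of the first, so the field there is axial: E₁ = 2kp₁/r³ along +x.
E₁ = 2(8.99×10⁹)(3.01×10⁻¹¹)/(0.404)³ = 8.208 N/C.
Torque on the second dipole: τ = p₂ E₁ sinθ.
τ = (9.35×10⁻⁹)(8.208)·sin42° = 5.135×10⁻⁸ N·m.

τ ≈ 5.13×10⁻⁸ N·m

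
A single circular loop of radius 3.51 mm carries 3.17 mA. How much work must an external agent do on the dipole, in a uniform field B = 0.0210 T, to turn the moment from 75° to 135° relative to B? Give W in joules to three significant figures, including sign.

Magnetic moment m = IA = Iπa² = (0.00317)·π·(0.00351)² = 1.227×10⁻⁷ A·m².
W_ext = ΔU = −mB cosθ₂ + mB cosθ₁ = mB(cosθ₁ − cosθ₂).
W = (1.227×10⁻⁷)(0.0210)·(cos75° − cos135°) = (2.577×10⁻⁹)·(+0.9659) = 2.489×10⁻⁹ J.

W ≈ 2.49×10⁻⁹ J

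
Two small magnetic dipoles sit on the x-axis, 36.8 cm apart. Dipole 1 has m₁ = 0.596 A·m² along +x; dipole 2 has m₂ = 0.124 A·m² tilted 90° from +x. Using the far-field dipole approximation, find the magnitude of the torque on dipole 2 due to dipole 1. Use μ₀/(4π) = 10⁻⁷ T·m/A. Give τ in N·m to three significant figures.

Dipole B is on the axis of dipole A, so B₁ there is axial: B₁ = (μ₀/4π)·2m₁/r³ along +x.
B₁ = 2(10⁻⁷)(0.596)/(0.368)³ = 2.392×10⁻⁶ T.
τ = m₂ B₁ sinθ.
τ = (0.124)(2.392×10⁻⁶)·sin90° = 2.966×10⁻⁷ N·m.

τ ≈ 2.97×10⁻⁷ N·m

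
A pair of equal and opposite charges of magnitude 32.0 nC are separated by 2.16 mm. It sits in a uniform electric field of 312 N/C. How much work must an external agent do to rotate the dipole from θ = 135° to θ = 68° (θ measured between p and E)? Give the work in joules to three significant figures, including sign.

Dipole moment p = qd = (3.20×10⁻⁸ C)(0.00216 m) = 6.912×10⁻¹¹ C·m.
W_ext = ΔU = U(θ₂) − U(θ₁) = −pE cosθ₂ − (−pE cosθ₁) = pE(cosθ₁ − cosθ₂).
W = (6.912×10⁻¹¹)(312)·(cos135° − cos68°) = (2.157×10⁻⁸)·(-1.0817) = -2.333×10⁻⁸ J.

W ≈ -2.33×10⁻⁸ J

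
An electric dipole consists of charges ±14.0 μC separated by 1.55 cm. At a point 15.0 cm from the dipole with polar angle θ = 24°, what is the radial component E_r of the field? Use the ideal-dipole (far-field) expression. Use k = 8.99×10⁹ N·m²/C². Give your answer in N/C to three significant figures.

Dipole moment p = qd = (1.40×10⁻⁵ C)(0.0155 m) = 2.17×10⁻⁷ C·m.
For a dipole, E_r = (2kp cosθ)/r³.
kp/r³ = (8.99×10⁹)(2.17×10⁻⁷)/(0.150)³ = 5.780×10⁵ N/C.
E_r = 2·5.780×10⁵·cos24° = 1.056×10⁶ N/C.

E_r ≈ 1.06×10⁶ N/C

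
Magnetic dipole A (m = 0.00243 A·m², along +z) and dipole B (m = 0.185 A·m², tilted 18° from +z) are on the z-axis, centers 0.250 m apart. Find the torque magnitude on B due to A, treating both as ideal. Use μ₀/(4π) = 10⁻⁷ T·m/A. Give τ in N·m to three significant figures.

Dipole B is on the axis of dipole A, so B₁ there is axial: B₁ = (μ₀/4π)·2m₁/r³ along +z.
B₁ = 2(10⁻⁷)(0.00243)/(0.250)³ = 3.110×10⁻⁸ T.
τ = m₂ B₁ sinθ.
τ = (0.185)(3.110×10⁻⁸)·sin18° = 1.778×10⁻⁹ N·m.

τ ≈ 1.78×10⁻⁹ N·m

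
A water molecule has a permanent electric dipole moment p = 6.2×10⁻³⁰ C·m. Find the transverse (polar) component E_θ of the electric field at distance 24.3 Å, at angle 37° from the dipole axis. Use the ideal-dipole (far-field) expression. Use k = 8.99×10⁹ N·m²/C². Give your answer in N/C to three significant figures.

For a dipole, E_θ = (kp sinθ)/r³.
kp/r³ = (8.99×10⁹)(6.20×10⁻³⁰)/(2.43×10⁻⁹)³ = 3.884×10⁶ N/C.
E_θ = 3.884×10⁶·sin37° = 2.338×10⁶ N/C.

E_θ ≈ 2.34×10⁶ N/C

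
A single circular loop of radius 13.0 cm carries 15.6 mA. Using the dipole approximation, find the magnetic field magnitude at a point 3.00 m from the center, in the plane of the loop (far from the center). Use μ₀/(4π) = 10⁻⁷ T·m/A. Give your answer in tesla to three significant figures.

B ≈ 3.07×10⁻¹² T

Magnetic moment m = IA = Iπa² = (0.0156)·π·(0.130)² = 8.282×10⁻⁴ A·m².
In the equatorial plane B = (μ₀/4π)·m/r³ (half the axial value).
B = (10⁻⁷)·(8.282×10⁻⁴) / (3.00)³ = 3.067×10⁻¹² T.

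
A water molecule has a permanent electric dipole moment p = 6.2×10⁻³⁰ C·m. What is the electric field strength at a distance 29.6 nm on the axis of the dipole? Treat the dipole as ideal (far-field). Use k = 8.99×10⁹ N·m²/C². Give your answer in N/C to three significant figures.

E ≈ 4300 N/C

On the dipole axis E = 2kp/r³.
E = 2·(8.99×10⁹)(6.20×10⁻³⁰) / (2.96×10⁻⁸)³ = 4298 N/C.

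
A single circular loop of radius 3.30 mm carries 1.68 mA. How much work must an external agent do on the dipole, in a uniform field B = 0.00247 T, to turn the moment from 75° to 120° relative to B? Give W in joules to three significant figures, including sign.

Magnetic moment m = IA = Iπa² = (0.00168)·π·(0.00330)² = 5.748×10⁻⁸ A·m².
W_ext = ΔU = −mB cosθ₂ + mB cosθ₁ = mB(cosθ₁ − cosθ₂).
W = (5.748×10⁻⁸)(0.00247)·(cos75° − cos120°) = (1.420×10⁻¹⁰)·(+0.7588) = 1.077×10⁻¹⁰ J.

W ≈ 1.08×10⁻¹⁰ J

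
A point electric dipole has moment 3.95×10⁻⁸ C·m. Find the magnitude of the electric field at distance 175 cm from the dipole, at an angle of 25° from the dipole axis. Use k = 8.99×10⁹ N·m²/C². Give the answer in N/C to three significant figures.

At angle θ the dipole field magnitude is E = (kp/r³)·√(1 + 3cos²θ).
kp/r³ = (8.99×10⁹)(3.95×10⁻⁸) / (1.75)³ = 66.26 N/C.
√(1 + 3cos²25°) = √(1 + 3·0.8214) = √3.4642 ≈ 1.8612.
E ≈ 66.26 × 1.861 = 123.3 N/C.

E ≈ 123 N/C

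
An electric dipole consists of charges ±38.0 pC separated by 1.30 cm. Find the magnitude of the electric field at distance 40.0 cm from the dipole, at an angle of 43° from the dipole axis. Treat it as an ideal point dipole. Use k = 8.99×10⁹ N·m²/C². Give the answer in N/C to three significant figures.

E ≈ 0.112 N/C

Dipole moment p = qd = (3.80×10⁻¹¹ C)(0.0130 m) = 4.94×10⁻¹³ C·m.
At angle θ the dipole field magnitude is E = (kp/r³)·√(1 + 3cos²θ).
kp/r³ = (8.99×10⁹)(4.94×10⁻¹³) / (0.400)³ = 0.06939 N/C.
√(1 + 3cos²43°) = √(1 + 3·0.5349) = √2.6046 ≈ 1.6139.
E ≈ 0.06939 × 1.614 = 0.1120 N/C.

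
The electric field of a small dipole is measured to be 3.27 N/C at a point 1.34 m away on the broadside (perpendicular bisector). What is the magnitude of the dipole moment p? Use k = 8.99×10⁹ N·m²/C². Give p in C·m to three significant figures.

p ≈ 8.75×10⁻¹⁰ C·m

In the equatorial plane E = kp/r³, so p = Er³/(k).
p = (3.27)·(1.34)³ / (8.99×10⁹) = 8.752×10⁻¹⁰ C·m.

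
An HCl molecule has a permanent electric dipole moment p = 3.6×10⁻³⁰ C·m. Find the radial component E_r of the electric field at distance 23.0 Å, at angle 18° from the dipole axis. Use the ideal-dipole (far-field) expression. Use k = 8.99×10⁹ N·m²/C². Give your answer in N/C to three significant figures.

For a dipole, E_r = (2kp cosθ)/r³.
kp/r³ = (8.99×10⁹)(3.60×10⁻³⁰)/(2.30×10⁻⁹)³ = 2.660×10⁶ N/C.
E_r = 2·2.660×10⁶·cos18° = 5.060×10⁶ N/C.

E_r ≈ 5.06×10⁶ N/C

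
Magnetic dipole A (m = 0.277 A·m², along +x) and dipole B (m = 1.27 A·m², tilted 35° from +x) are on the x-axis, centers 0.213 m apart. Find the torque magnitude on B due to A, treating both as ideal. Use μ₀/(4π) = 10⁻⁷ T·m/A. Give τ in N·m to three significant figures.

τ ≈ 4.18×10⁻⁶ N·m

Dipole B is on the axis of dipole A, so B₁ there is axial: B₁ = (μ₀/4π)·2m₁/r³ along +x.
B₁ = 2(10⁻⁷)(0.277)/(0.213)³ = 5.733×10⁻⁶ T.
τ = m₂ B₁ sinθ.
τ = (1.27)(5.733×10⁻⁶)·sin35° = 4.176×10⁻⁶ N·m.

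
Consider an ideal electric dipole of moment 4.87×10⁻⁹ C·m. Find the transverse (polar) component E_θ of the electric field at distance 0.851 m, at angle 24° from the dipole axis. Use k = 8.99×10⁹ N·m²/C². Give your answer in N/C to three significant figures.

For a dipole, E_θ = (kp sinθ)/r³.
kp/r³ = (8.99×10⁹)(4.87×10⁻⁹)/(0.851)³ = 71.04 N/C.
E_θ = 71.04·sin24° = 28.89 N/C.

E_θ ≈ 28.9 N/C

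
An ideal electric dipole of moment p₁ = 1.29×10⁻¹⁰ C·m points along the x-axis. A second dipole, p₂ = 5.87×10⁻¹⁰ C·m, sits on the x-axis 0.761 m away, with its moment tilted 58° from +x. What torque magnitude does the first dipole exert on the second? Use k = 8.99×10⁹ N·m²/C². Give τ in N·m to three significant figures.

The second dipole sits on the axis of the first, so the field there is axial: E₁ = 2kp₁/r³ along +x.
E₁ = 2(8.99×10⁹)(1.29×10⁻¹⁰)/(0.761)³ = 5.263 N/C.
Torque on the second dipole: τ = p₂ E₁ sinθ.
τ = (5.87×10⁻¹⁰)(5.263)·sin58° = 2.620×10⁻⁹ N·m.

τ ≈ 2.62×10⁻⁹ N·m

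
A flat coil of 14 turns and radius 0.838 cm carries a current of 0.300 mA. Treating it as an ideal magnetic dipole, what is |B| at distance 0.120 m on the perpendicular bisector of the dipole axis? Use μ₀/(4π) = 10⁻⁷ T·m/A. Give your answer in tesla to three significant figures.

B ≈ 5.36×10⁻¹¹ T

m = NIA = NIπa² = 14·(3.00×10⁻⁴)·π·(0.00838)² = 9.266×10⁻⁷ A·m².
In the equatorial plane B = (μ₀/4π)·m/r³ (half the axial value).
B = (10⁻⁷)·(9.266×10⁻⁷) / (0.120)³ = 5.362×10⁻¹¹ T.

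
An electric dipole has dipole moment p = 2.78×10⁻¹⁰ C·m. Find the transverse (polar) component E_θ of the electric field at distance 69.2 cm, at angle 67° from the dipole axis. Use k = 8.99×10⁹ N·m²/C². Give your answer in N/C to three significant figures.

E_θ ≈ 6.94 N/C

For a dipole, E_θ = (kp sinθ)/r³.
kp/r³ = (8.99×10⁹)(2.78×10⁻¹⁰)/(0.692)³ = 7.542 N/C.
E_θ = 7.542·sin67° = 6.942 N/C.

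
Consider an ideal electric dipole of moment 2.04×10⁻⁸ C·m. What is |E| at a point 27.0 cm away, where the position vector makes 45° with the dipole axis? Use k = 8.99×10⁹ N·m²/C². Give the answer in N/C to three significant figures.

E ≈ 1.47×10⁴ N/C

At angle θ the dipole field magnitude is E = (kp/r³)·√(1 + 3cos²θ).
kp/r³ = (8.99×10⁹)(2.04×10⁻⁸) / (0.270)³ = 9317 N/C.
√(1 + 3cos²45°) = √(1 + 3·0.5000) = √2.5000 ≈ 1.5811.
E ≈ 9317 × 1.581 = 1.473×10⁴ N/C.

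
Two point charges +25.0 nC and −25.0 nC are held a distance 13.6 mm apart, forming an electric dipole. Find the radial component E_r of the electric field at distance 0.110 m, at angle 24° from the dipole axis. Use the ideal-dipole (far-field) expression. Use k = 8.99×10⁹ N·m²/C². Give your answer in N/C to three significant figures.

E_r ≈ 4200 N/C

Dipole moment p = qd = (2.50×10⁻⁸ C)(0.0136 m) = 3.40×10⁻¹⁰ C·m.
For a dipole, E_r = (2kp cosθ)/r³.
kp/r³ = (8.99×10⁹)(3.40×10⁻¹⁰)/(0.110)³ = 2296 N/C.
E_r = 2·2296·cos24° = 4196 N/C.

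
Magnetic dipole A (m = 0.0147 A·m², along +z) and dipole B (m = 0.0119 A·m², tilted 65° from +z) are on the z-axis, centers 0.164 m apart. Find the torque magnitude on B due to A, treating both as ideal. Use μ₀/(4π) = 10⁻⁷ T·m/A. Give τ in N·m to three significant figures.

τ ≈ 7.19×10⁻⁹ N·m

Dipole B is on the axis of dipole A, so B₁ there is axial: B₁ = (μ₀/4π)·2m₁/r³ along +z.
B₁ = 2(10⁻⁷)(0.0147)/(0.164)³ = 6.665×10⁻⁷ T.
τ = m₂ B₁ sinθ.
τ = (0.0119)(6.665×10⁻⁷)·sin65° = 7.189×10⁻⁹ N·m.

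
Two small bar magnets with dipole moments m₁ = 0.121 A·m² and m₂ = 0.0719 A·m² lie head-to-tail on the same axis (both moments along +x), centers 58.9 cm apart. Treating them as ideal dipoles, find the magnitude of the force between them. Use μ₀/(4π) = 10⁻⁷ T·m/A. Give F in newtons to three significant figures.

F ≈ 4.34×10⁻⁸ N

On-axis B of dipole 1: B = (μ₀/4π)·2m₁/r³. Force on dipole 2: F = m₂·dB/dr.
dB/dr = −(μ₀/4π)·6m₁/r⁴, so |F| = (μ₀/4π)·6m₁m₂/r⁴.
F = 6(10⁻⁷)(0.121)(0.0719)/(0.589)⁴ = 4.337×10⁻⁸ N.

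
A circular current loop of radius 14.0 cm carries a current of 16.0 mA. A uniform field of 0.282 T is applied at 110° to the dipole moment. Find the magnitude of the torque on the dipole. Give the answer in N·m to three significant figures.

τ ≈ 2.61×10⁻⁴ N·m

Magnetic moment m = IA = Iπa² = (0.0160)·π·(0.140)² = 9.852×10⁻⁴ A·m².
Torque on a magnetic dipole: τ = mB sinθ.
τ = (9.852×10⁻⁴)(0.282)·sin110° = 2.611×10⁻⁴ N·m.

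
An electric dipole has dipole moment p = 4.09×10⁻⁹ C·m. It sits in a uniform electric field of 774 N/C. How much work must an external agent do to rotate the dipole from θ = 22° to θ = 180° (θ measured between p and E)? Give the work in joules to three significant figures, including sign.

W_ext = ΔU = U(θ₂) − U(θ₁) = −pE cosθ₂ − (−pE cosθ₁) = pE(cosθ₁ − cosθ₂).
W = (4.09×10⁻⁹)(774)·(cos22° − cos180°) = (3.166×10⁻⁶)·(+1.9272) = 6.101×10⁻⁶ J.

W ≈ 6.10×10⁻⁶ J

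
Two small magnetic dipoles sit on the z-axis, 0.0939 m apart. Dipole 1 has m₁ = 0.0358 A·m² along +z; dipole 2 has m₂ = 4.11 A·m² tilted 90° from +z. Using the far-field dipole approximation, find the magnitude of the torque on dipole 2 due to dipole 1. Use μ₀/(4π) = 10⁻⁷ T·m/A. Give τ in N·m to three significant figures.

τ ≈ 3.55×10⁻⁵ N·m

Dipole B is on the axis of dipole A, so B₁ there is axial: B₁ = (μ₀/4π)·2m₁/r³ along +z.
B₁ = 2(10⁻⁷)(0.0358)/(0.0939)³ = 8.648×10⁻⁶ T.
τ = m₂ B₁ sinθ.
τ = (4.11)(8.648×10⁻⁶)·sin90° = 3.554×10⁻⁵ N·m.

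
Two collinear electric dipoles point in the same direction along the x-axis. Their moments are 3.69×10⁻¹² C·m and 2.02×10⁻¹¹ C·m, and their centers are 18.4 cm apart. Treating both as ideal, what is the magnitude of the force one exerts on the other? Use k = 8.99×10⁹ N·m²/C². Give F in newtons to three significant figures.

On-axis field of dipole 1 at distance r: E = 2kp₁/r³. Force on dipole 2 is F = p₂·dE/dr (gradient along axis).
dE/dr = −6kp₁/r⁴, so |F| = 6kp₁p₂/r⁴ (attractive for aligned moments).
F = 6(8.99×10⁹)(3.69×10⁻¹²)(2.02×10⁻¹¹)/(0.184)⁴ = 3.508×10⁻⁹ N.

F ≈ 3.51×10⁻⁹ N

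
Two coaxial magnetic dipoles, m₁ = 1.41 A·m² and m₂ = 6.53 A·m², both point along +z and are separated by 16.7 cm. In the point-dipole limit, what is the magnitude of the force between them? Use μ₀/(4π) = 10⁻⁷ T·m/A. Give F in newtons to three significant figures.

On-axis B of dipole 1: B = (μ₀/4π)·2m₁/r³. Force on dipole 2: F = m₂·dB/dr.
dB/dr = −(μ₀/4π)·6m₁/r⁴, so |F| = (μ₀/4π)·6m₁m₂/r⁴.
F = 6(10⁻⁷)(1.41)(6.53)/(0.167)⁴ = 0.007103 N.

F ≈ 0.00710 N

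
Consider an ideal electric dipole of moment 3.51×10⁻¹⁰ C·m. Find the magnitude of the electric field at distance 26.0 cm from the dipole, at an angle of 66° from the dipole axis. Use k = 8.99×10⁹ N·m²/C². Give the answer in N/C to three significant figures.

At angle θ the dipole field magnitude is E = (kp/r³)·√(1 + 3cos²θ).
kp/r³ = (8.99×10⁹)(3.51×10⁻¹⁰) / (0.260)³ = 179.5 N/C.
√(1 + 3cos²66°) = √(1 + 3·0.1654) = √1.4963 ≈ 1.2232.
E ≈ 179.5 × 1.223 = 219.6 N/C.

E ≈ 220 N/C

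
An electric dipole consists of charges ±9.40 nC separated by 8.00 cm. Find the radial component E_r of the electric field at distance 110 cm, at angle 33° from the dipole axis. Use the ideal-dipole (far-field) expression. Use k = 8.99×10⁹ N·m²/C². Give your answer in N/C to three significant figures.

Dipole moment p = qd = (9.40×10⁻⁹ C)(0.0800 m) = 7.52×10⁻¹⁰ C·m.
For a dipole, E_r = (2kp cosθ)/r³.
kp/r³ = (8.99×10⁹)(7.52×10⁻¹⁰)/(1.10)³ = 5.079 N/C.
E_r = 2·5.079·cos33° = 8.520 N/C.

E_r ≈ 8.52 N/C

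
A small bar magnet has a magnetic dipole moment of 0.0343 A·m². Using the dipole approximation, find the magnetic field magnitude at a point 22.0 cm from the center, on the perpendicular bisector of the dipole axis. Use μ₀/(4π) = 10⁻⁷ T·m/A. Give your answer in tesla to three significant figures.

In the equatorial plane B = (μ₀/4π)·m/r³ (half the axial value).
B = (10⁻⁷)·(0.0343) / (0.220)³ = 3.221×10⁻⁷ T.

B ≈ 3.22×10⁻⁷ T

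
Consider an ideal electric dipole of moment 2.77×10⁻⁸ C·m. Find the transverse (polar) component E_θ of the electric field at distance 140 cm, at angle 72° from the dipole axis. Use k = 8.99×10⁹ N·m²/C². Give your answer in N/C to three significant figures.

For a dipole, E_θ = (kp sinθ)/r³.
kp/r³ = (8.99×10⁹)(2.77×10⁻⁸)/(1.40)³ = 90.75 N/C.
E_θ = 90.75·sin72° = 86.31 N/C.

E_θ ≈ 86.3 N/C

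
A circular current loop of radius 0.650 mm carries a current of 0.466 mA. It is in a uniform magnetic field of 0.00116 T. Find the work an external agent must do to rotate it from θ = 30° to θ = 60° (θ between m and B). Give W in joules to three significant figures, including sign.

W ≈ 2.63×10⁻¹³ J

Magnetic moment m = IA = Iπa² = (4.66×10⁻⁴)·π·(6.50×10⁻⁴)² = 6.185×10⁻¹⁰ A·m².
W_ext = ΔU = −mB cosθ₂ + mB cosθ₁ = mB(cosθ₁ − cosθ₂).
W = (6.185×10⁻¹⁰)(0.00116)·(cos30° − cos60°) = (7.175×10⁻¹³)·(+0.3660) = 2.626×10⁻¹³ J.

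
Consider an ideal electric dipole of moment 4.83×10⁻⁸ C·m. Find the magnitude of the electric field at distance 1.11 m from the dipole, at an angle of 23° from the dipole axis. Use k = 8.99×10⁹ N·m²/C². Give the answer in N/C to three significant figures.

At angle θ the dipole field magnitude is E = (kp/r³)·√(1 + 3cos²θ).
kp/r³ = (8.99×10⁹)(4.83×10⁻⁸) / (1.11)³ = 317.5 N/C.
√(1 + 3cos²23°) = √(1 + 3·0.8473) = √3.5420 ≈ 1.8820.
E ≈ 317.5 × 1.882 = 597.5 N/C.

E ≈ 598 N/C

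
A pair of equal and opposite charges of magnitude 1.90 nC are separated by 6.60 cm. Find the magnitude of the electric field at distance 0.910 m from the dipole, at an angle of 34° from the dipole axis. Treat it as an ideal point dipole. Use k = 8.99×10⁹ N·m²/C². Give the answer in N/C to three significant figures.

Dipole moment p = qd = (1.90×10⁻⁹ C)(0.0660 m) = 1.254×10⁻¹⁰ C·m.
At angle θ the dipole field magnitude is E = (kp/r³)·√(1 + 3cos²θ).
kp/r³ = (8.99×10⁹)(1.254×10⁻¹⁰) / (0.910)³ = 1.496 N/C.
√(1 + 3cos²34°) = √(1 + 3·0.6873) = √3.0619 ≈ 1.7498.
E ≈ 1.496 × 1.750 = 2.618 N/C.

E ≈ 2.62 N/C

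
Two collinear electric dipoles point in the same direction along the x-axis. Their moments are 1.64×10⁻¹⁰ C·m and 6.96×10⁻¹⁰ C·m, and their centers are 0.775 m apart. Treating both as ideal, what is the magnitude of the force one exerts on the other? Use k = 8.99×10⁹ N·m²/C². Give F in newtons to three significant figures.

On-axis field of dipole 1 at distance r: E = 2kp₁/r³. Force on dipole 2 is F = p₂·dE/dr (gradient along axis).
dE/dr = −6kp₁/r⁴, so |F| = 6kp₁p₂/r⁴ (attractive for aligned moments).
F = 6(8.99×10⁹)(1.64×10⁻¹⁰)(6.96×10⁻¹⁰)/(0.775)⁴ = 1.707×10⁻⁸ N.

F ≈ 1.71×10⁻⁸ N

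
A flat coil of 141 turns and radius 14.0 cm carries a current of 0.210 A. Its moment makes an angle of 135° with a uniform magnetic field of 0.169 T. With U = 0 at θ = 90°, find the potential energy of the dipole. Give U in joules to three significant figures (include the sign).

U ≈ 0.218 J

m = NIA = NIπa² = 141·(0.210)·π·(0.140)² = 1.823 A·m².
U = −m·B = −mB cosθ.
U = −(1.823)(0.169)·cos135° = 0.2179 J.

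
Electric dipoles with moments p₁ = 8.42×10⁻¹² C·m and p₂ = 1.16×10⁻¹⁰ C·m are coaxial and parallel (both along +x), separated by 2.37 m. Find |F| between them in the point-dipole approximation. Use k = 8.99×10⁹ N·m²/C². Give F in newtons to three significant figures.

On-axis field of dipole 1 at distance r: E = 2kp₁/r³. Force on dipole 2 is F = p₂·dE/dr (gradient along axis).
dE/dr = −6kp₁/r⁴, so |F| = 6kp₁p₂/r⁴ (attractive for aligned moments).
F = 6(8.99×10⁹)(8.42×10⁻¹²)(1.16×10⁻¹⁰)/(2.37)⁴ = 1.670×10⁻¹² N.

F ≈ 1.67×10⁻¹² N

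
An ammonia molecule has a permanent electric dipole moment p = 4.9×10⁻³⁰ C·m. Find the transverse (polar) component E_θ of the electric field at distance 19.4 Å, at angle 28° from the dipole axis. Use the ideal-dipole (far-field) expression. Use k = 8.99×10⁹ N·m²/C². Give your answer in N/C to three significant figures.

E_θ ≈ 2.83×10⁶ N/C

For a dipole, E_θ = (kp sinθ)/r³.
kp/r³ = (8.99×10⁹)(4.90×10⁻³⁰)/(1.94×10⁻⁹)³ = 6.033×10⁶ N/C.
E_θ = 6.033×10⁶·sin28° = 2.832×10⁶ N/C.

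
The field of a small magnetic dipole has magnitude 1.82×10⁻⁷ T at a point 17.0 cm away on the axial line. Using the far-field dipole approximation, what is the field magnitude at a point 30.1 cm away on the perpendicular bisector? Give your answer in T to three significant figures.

Dipole fields scale as 1/r³ in the far field.
The axial field is twice the equatorial field at the same r, so the geometry factor is 1/2.
B₂ = B₁ · (1/2) · (r₁/r₂)³ = 1.82×10⁻⁷ · 0.5 · (17.0/30.1)³.
(r₁/r₂)³ = (0.5648)³ = 0.1802.
B₂ ≈ 1.639×10⁻⁸ T.

B ≈ 1.64×10⁻⁸ T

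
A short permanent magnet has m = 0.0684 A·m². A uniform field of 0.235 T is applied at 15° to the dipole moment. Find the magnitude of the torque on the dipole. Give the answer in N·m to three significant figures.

Torque on a magnetic dipole: τ = mB sinθ.
τ = (0.0684)(0.235)·sin15° = 0.004160 N·m.

τ ≈ 0.00416 N·m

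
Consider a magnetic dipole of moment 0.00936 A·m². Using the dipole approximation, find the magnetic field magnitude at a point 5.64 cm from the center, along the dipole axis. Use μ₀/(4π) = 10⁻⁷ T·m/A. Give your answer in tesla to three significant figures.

B ≈ 1.04×10⁻⁵ T

On axis B = (μ₀/4π)·2m/r³.
B = 2·(10⁻⁷)·(0.00936) / (0.0564)³ = 1.043×10⁻⁵ T.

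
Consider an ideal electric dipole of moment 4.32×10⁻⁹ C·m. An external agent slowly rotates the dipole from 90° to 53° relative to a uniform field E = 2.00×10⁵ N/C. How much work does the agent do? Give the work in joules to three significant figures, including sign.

W_ext = ΔU = U(θ₂) − U(θ₁) = −pE cosθ₂ − (−pE cosθ₁) = pE(cosθ₁ − cosθ₂).
W = (4.32×10⁻⁹)(2.00×10⁵)·(cos90° − cos53°) = (8.640×10⁻⁴)·(-0.6018) = -5.200×10⁻⁴ J.

W ≈ -5.20×10⁻⁴ J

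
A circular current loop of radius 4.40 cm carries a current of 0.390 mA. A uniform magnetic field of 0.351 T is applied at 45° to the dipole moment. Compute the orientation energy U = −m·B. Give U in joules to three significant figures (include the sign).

Magnetic moment m = IA = Iπa² = (3.90×10⁻⁴)·π·(0.0440)² = 2.372×10⁻⁶ A·m².
U = −m·B = −mB cosθ.
U = −(2.372×10⁻⁶)(0.351)·cos45° = -5.887×10⁻⁷ J.

U ≈ -5.89×10⁻⁷ J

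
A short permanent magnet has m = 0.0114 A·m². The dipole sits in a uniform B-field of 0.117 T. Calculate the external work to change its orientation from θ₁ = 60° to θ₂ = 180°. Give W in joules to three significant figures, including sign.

W_ext = ΔU = −mB cosθ₂ + mB cosθ₁ = mB(cosθ₁ − cosθ₂).
W = (0.0114)(0.117)·(cos60° − cos180°) = (0.001334)·(+1.5000) = 0.002001 J.

W ≈ 0.00200 J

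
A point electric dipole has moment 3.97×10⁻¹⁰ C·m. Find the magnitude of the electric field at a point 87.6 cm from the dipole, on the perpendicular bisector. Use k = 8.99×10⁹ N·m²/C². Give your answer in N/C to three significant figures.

E ≈ 5.31 N/C

On the perpendicular bisector E = kp/r³ (half the axial value at the same distance).
E = (8.99×10⁹)(3.97×10⁻¹⁰) / (0.876)³ = 5.309 N/C.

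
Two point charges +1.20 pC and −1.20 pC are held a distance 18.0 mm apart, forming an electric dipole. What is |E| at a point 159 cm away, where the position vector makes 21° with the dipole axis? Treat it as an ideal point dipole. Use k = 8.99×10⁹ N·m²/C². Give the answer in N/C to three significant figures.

E ≈ 9.18×10⁻⁵ N/C

Dipole moment p = qd = (1.20×10⁻¹² C)(0.0180 m) = 2.16×10⁻¹⁴ C·m.
At angle θ the dipole field magnitude is E = (kp/r³)·√(1 + 3cos²θ).
kp/r³ = (8.99×10⁹)(2.16×10⁻¹⁴) / (1.59)³ = 4.831×10⁻⁵ N/C.
√(1 + 3cos²21°) = √(1 + 3·0.8716) = √3.6147 ≈ 1.9012.
E ≈ 4.831×10⁻⁵ × 1.901 = 9.185×10⁻⁵ N/C.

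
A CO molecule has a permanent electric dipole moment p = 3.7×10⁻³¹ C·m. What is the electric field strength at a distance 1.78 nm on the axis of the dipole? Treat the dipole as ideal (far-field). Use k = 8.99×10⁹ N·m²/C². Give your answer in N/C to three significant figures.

On the dipole axis E = 2kp/r³.
E = 2·(8.99×10⁹)(3.70×10⁻³¹) / (1.78×10⁻⁹)³ = 1.180×10⁶ N/C.

E ≈ 1.18×10⁶ N/C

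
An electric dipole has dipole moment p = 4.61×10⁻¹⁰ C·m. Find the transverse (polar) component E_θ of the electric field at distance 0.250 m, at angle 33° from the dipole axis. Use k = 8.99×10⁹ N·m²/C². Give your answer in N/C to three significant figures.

For a dipole, E_θ = (kp sinθ)/r³.
kp/r³ = (8.99×10⁹)(4.61×10⁻¹⁰)/(0.250)³ = 265.2 N/C.
E_θ = 265.2·sin33° = 144.5 N/C.

E_θ ≈ 144 N/C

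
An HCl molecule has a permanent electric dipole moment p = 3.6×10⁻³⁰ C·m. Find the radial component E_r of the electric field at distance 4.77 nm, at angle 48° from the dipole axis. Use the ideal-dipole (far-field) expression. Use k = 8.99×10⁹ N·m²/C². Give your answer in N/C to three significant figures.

E_r ≈ 3.99×10⁵ N/C

For a dipole, E_r = (2kp cosθ)/r³.
kp/r³ = (8.99×10⁹)(3.60×10⁻³⁰)/(4.77×10⁻⁹)³ = 2.982×10⁵ N/C.
E_r = 2·2.982×10⁵·cos48° = 3.991×10⁵ N/C.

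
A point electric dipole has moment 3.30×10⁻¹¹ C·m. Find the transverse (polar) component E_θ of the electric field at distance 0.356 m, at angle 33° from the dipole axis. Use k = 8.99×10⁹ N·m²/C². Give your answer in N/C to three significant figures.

E_θ ≈ 3.58 N/C

For a dipole, E_θ = (kp sinθ)/r³.
kp/r³ = (8.99×10⁹)(3.30×10⁻¹¹)/(0.356)³ = 6.575 N/C.
E_θ = 6.575·sin33° = 3.581 N/C.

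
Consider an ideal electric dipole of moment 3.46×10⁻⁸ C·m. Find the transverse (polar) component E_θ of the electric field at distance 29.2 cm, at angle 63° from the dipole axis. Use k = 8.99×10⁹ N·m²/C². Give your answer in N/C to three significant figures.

E_θ ≈ 1.11×10⁴ N/C

For a dipole, E_θ = (kp sinθ)/r³.
kp/r³ = (8.99×10⁹)(3.46×10⁻⁸)/(0.292)³ = 1.249×10⁴ N/C.
E_θ = 1.249×10⁴·sin63° = 1.113×10⁴ N/C.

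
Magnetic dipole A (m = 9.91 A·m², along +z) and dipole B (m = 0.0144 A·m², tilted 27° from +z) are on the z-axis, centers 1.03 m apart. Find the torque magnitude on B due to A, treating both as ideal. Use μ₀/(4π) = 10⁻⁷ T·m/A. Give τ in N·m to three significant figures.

Dipole B is on the axis of dipole A, so B₁ there is axial: B₁ = (μ₀/4π)·2m₁/r³ along +z.
B₁ = 2(10⁻⁷)(9.91)/(1.03)³ = 1.814×10⁻⁶ T.
τ = m₂ B₁ sinθ.
τ = (0.0144)(1.814×10⁻⁶)·sin27° = 1.186×10⁻⁸ N·m.

τ ≈ 1.19×10⁻⁸ N·m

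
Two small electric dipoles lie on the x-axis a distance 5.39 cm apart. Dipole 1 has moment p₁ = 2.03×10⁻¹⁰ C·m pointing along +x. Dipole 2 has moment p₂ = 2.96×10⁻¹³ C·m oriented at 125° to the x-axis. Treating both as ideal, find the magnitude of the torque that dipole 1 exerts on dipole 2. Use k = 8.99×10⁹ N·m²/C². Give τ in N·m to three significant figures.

The second dipole sits on the axis of the first, so the field there is axial: E₁ = 2kp₁/r³ along +x.
E₁ = 2(8.99×10⁹)(2.03×10⁻¹⁰)/(0.0539)³ = 2.331×10⁴ N/C.
Torque on the second dipole: τ = p₂ E₁ sinθ.
τ = (2.96×10⁻¹³)(2.331×10⁴)·sin125° = 5.652×10⁻⁹ N·m.

τ ≈ 5.65×10⁻⁹ N·m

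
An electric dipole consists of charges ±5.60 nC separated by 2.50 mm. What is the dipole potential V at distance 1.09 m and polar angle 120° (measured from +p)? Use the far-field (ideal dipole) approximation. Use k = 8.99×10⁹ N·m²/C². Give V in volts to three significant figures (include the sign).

Dipole moment p = qd = (5.60×10⁻⁹ C)(0.00250 m) = 1.40×10⁻¹¹ C·m.
The dipole potential is V = kp cosθ / r².
V = (8.99×10⁹)(1.40×10⁻¹¹)·cos120° / (1.09)² = -0.05297 V.

V ≈ -0.0530 V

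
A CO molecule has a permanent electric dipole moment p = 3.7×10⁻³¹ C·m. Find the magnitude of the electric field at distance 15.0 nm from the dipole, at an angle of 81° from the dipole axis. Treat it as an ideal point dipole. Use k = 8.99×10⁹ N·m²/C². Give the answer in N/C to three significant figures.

E ≈ 1020 N/C

At angle θ the dipole field magnitude is E = (kp/r³)·√(1 + 3cos²θ).
kp/r³ = (8.99×10⁹)(3.70×10⁻³¹) / (1.50×10⁻⁸)³ = 985.6 N/C.
√(1 + 3cos²81°) = √(1 + 3·0.0245) = √1.0734 ≈ 1.0361.
E ≈ 985.6 × 1.036 = 1021 N/C.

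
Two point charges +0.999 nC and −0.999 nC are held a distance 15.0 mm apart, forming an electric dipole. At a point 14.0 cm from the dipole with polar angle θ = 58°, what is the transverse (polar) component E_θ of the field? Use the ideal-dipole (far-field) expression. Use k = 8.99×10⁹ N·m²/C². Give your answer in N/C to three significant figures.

E_θ ≈ 41.6 N/C

Dipole moment p = qd = (9.99×10⁻¹⁰ C)(0.0150 m) = 1.499×10⁻¹¹ C·m.
For a dipole, E_θ = (kp sinθ)/r³.
kp/r³ = (8.99×10⁹)(1.499×10⁻¹¹)/(0.140)³ = 49.11 N/C.
E_θ = 49.11·sin58° = 41.65 N/C.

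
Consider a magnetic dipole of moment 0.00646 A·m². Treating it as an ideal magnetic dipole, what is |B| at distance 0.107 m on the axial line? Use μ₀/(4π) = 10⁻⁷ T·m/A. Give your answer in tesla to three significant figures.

On axis B = (μ₀/4π)·2m/r³.
B = 2·(10⁻⁷)·(0.00646) / (0.107)³ = 1.055×10⁻⁶ T.

B ≈ 1.05×10⁻⁶ T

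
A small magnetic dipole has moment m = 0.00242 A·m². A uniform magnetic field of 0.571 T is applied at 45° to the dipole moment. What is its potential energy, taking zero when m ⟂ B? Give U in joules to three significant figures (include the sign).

U = −m·B = −mB cosθ.
U = −(0.00242)(0.571)·cos45° = -9.771×10⁻⁴ J.

U ≈ -9.77×10⁻⁴ J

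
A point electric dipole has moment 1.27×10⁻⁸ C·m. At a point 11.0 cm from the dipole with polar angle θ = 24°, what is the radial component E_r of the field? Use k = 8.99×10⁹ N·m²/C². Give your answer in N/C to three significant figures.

E_r ≈ 1.57×10⁵ N/C

For a dipole, E_r = (2kp cosθ)/r³.
kp/r³ = (8.99×10⁹)(1.27×10⁻⁸)/(0.110)³ = 8.578×10⁴ N/C.
E_r = 2·8.578×10⁴·cos24° = 1.567×10⁵ N/C.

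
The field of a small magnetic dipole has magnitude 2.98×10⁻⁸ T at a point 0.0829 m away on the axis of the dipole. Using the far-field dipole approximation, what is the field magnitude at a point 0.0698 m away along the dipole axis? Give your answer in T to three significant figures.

Dipole fields scale as 1/r³ in the far field; the geometry is the same at both points.
B₂ = B₁ · (r₁/r₂)³ = 2.98×10⁻⁸ · (0.0829/0.0698)³.
(r₁/r₂)³ = (1.188)³ = 1.675.
B₂ ≈ 4.992×10⁻⁸ T.

B ≈ 4.99×10⁻⁸ T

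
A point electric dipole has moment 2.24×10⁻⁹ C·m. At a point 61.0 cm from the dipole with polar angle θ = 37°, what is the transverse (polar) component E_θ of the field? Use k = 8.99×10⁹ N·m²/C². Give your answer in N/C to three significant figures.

For a dipole, E_θ = (kp sinθ)/r³.
kp/r³ = (8.99×10⁹)(2.24×10⁻⁹)/(0.610)³ = 88.72 N/C.
E_θ = 88.72·sin37° = 53.39 N/C.

E_θ ≈ 53.4 N/C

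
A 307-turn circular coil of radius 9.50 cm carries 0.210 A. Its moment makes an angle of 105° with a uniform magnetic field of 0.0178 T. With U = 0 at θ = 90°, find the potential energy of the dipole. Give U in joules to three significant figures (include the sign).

U ≈ 0.00842 J

m = NIA = NIπa² = 307·(0.210)·π·(0.0950)² = 1.828 A·m².
U = −m·B = −mB cosθ.
U = −(1.828)(0.0178)·cos105° = 0.008422 J.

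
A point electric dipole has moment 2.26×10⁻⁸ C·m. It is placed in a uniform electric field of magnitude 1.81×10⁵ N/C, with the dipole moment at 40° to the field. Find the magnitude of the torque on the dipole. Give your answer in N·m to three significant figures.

τ ≈ 0.00263 N·m

Torque on an electric dipole: τ = pE sinθ.
τ = (2.26×10⁻⁸)(1.81×10⁵)·sin40° = 0.002629 N·m.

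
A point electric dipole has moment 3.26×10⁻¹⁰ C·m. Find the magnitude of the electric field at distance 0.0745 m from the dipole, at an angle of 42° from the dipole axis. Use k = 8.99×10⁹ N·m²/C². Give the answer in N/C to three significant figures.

E ≈ 1.16×10⁴ N/C

At angle θ the dipole field magnitude is E = (kp/r³)·√(1 + 3cos²θ).
kp/r³ = (8.99×10⁹)(3.26×10⁻¹⁰) / (0.0745)³ = 7088 N/C.
√(1 + 3cos²42°) = √(1 + 3·0.5523) = √2.6568 ≈ 1.6300.
E ≈ 7088 × 1.630 = 1.155×10⁴ N/C.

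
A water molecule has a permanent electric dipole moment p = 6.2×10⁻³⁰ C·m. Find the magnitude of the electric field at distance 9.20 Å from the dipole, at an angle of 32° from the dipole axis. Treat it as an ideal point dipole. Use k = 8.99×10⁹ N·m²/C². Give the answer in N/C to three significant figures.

E ≈ 1.27×10⁸ N/C

At angle θ the dipole field magnitude is E = (kp/r³)·√(1 + 3cos²θ).
kp/r³ = (8.99×10⁹)(6.20×10⁻³⁰) / (9.20×10⁻¹⁰)³ = 7.158×10⁷ N/C.
√(1 + 3cos²32°) = √(1 + 3·0.7192) = √3.1576 ≈ 1.7770.
E ≈ 7.158×10⁷ × 1.777 = 1.272×10⁸ N/C.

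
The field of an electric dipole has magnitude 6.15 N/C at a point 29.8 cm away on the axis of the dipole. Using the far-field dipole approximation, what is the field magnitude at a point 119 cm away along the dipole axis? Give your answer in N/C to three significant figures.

E ≈ 0.0966 N/C

Dipole fields scale as 1/r³ in the far field; the geometry is the same at both points.
E₂ = E₁ · (r₁/r₂)³ = 6.15 · (29.8/119)³.
(r₁/r₂)³ = (0.2504)³ = 0.0157.
E₂ ≈ 0.09658 N/C.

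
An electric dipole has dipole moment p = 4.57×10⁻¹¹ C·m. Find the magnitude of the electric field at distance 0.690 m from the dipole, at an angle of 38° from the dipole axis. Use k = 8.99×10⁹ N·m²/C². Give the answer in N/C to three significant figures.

E ≈ 2.12 N/C

At angle θ the dipole field magnitude is E = (kp/r³)·√(1 + 3cos²θ).
kp/r³ = (8.99×10⁹)(4.57×10⁻¹¹) / (0.690)³ = 1.251 N/C.
√(1 + 3cos²38°) = √(1 + 3·0.6210) = √2.8629 ≈ 1.6920.
E ≈ 1.251 × 1.692 = 2.116 N/C.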